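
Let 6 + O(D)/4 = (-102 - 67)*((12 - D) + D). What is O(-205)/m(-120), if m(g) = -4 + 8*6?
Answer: -2034/11 ≈ -184.91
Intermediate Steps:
O(D) = -8136 (O(D) = -24 + 4*((-102 - 67)*((12 - D) + D)) = -24 + 4*(-169*12) = -24 + 4*(-2028) = -24 - 8112 = -8136)
m(g) = 44 (m(g) = -4 + 48 = 44)
O(-205)/m(-120) = -8136/44 = -8136*1/44 = -2034/11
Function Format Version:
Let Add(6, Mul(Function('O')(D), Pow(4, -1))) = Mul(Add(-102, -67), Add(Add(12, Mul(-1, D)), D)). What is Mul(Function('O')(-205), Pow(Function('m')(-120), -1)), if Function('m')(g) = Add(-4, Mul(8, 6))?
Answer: Rational(-2034, 11) ≈ -184.91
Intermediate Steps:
Function('O')(D) = -8136 (Function('O')(D) = Add(-24, Mul(4, Mul(Add(-102, -67), Add(Add(12, Mul(-1, D)), D)))) = Add(-24, Mul(4, Mul(-169, 12))) = Add(-24, Mul(4, -2028)) = Add(-24, -8112) = -8136)
Function('m')(g) = 44 (Function('m')(g) = Add(-4, 48) = 44)
Mul(Function('O')(-205), Pow(Function('m')(-120), -1)) = Mul(-8136, Pow(44, -1)) = Mul(-8136, Rational(1, 44)) = Rational(-2034, 11)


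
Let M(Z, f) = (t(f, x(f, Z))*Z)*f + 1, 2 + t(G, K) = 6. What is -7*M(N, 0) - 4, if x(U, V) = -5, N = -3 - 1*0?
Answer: -11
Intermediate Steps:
N = -3 (N = -3 + 0 = -3)
t(G, K) = 4 (t(G, K) = -2 + 6 = 4)
M(Z, f) = 1 + 4*Z*f (M(Z, f) = (4*Z)*f + 1 = 4*Z*f + 1 = 1 + 4*Z*f)
-7*M(N, 0) - 4 = -7*(1 + 4*(-3)*0) - 4 = -7*(1 + 0) - 4 = -7*1 - 4 = -7 - 4 = -11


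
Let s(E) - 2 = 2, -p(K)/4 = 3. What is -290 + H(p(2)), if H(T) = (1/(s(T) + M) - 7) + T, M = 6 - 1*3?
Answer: -2162/7 ≈ -308.86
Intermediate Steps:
p(K) = -12 (p(K) = -4*3 = -12)
s(E) = 4 (s(E) = 2 + 2 = 4)
M = 3 (M = 6 - 3 = 3)
H(T) = -48/7 + T (H(T) = (1/(4 + 3) - 7) + T = (1/7 - 7) + T = (⅐ - 7) + T = -48/7 + T)
-290 + H(p(2)) = -290 + (-48/7 - 12) = -290 - 132/7 = -2162/7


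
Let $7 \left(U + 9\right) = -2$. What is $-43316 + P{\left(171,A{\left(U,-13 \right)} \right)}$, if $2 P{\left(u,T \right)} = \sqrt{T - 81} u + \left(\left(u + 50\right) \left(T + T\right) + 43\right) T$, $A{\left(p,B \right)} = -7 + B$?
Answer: $44654 + \frac{171 i \sqrt{101}}{2} \approx 44654.0 + 859.26 i$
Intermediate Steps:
$U = - \frac{65}{7}$ ($U = -9 + \frac{1}{7} \left(-2\right) = -9 - \frac{2}{7} = - \frac{65}{7} \approx -9.2857$)
$P{\left(u,T \right)} = \frac{T \left(43 + 2 T \left(50 + u\right)\right)}{2} + \frac{u \sqrt{-81 + T}}{2}$ ($P{\left(u,T \right)} = \frac{\sqrt{T - 81} u + \left(\left(u + 50\right) \left(T + T\right) + 43\right) T}{2} = \frac{\sqrt{-81 + T} u + \left(\left(50 + u\right) 2 T + 43\right) T}{2} = \frac{u \sqrt{-81 + T} + \left(2 T \left(50 + u\right) + 43\right) T}{2} = \frac{u \sqrt{-81 + T} + \left(43 + 2 T \left(50 + u\right)\right) T}{2} = \frac{u \sqrt{-81 + T} + T \left(43 + 2 T \left(50 + u\right)\right)}{2} = \frac{T \left(43 + 2 T \left(50 + u\right)\right) + u \sqrt{-81 + T}}{2} = \frac{T \left(43 + 2 T \left(50 + u\right)\right)}{2} + \frac{u \sqrt{-81 + T}}{2}$)
$-43316 + P{\left(171,A{\left(U,-13 \right)} \right)} = -43316 + \left(50 \left(-7 - 13\right)^{2} + \frac{43 \left(-7 - 13\right)}{2} + 171 \left(-7 - 13\right)^{2} + \frac{1}{2} \cdot 171 \sqrt{-81 - 20}\right) = -43316 + \left(50 \left(-20\right)^{2} + \frac{43}{2} \left(-20\right) + 171 \left(-20\right)^{2} + \frac{1}{2} \cdot 171 \sqrt{-81 - 20}\right) = -43316 + \left(50 \cdot 400 - 430 + 171 \cdot 400 + \frac{1}{2} \cdot 171 \sqrt{-101}\right) = -43316 + \left(20000 - 430 + 68400 + \frac{1}{2} \cdot 171 i \sqrt{101}\right) = -43316 + \left(20000 - 430 + 68400 + \frac{171 i \sqrt{101}}{2}\right) = -43316 + \left(87970 + \frac{171 i \sqrt{101}}{2}\right) = 44654 + \frac{171 i \sqrt{101}}{2}$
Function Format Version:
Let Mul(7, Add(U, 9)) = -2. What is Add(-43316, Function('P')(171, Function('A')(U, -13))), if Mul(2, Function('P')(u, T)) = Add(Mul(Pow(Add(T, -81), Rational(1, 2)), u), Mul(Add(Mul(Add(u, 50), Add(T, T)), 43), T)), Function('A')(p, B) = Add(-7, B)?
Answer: Add(44654, Mul(Rational(171, 2), I, Pow(101, Rational(1, 2)))) ≈ Add(44654., Mul(859.26, I))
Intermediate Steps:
U = Rational(-65, 7) (U = Add(-9, Mul(Rational(1, 7), -2)) = Add(-9, Rational(-2, 7)) = Rational(-65, 7) ≈ -9.2857)
Function('P')(u, T) = Add(Mul(Rational(1, 2), T, Add(43, Mul(2, T, Add(50, u)))), Mul(Rational(1, 2), u, Pow(Add(-81, T), Rational(1, 2)))) (Function('P')(u, T) = Mul(Rational(1, 2), Add(Mul(Pow(Add(T, -81), Rational(1, 2)), u), Mul(Add(Mul(Add(u, 50), Add(T, T)), 43), T))) = Mul(Rational(1, 2), Add(Mul(Pow(Add(-81, T), Rational(1, 2)), u), Mul(Add(Mul(Add(50, u), Mul(2, T)), 43), T))) = Mul(Rational(1, 2), Add(Mul(u, Pow(Add(-81, T), Rational(1, 2))), Mul(Add(Mul(2, T, Add(50, u)), 43), T))) = Mul(Rational(1, 2), Add(Mul(u, Pow(Add(-81, T), Rational(1, 2))), Mul(Add(43, Mul(2, T, Add(50, u))), T))) = Mul(Rational(1, 2), Add(Mul(u, Pow(Add(-81, T), Rational(1, 2))), Mul(T, Add(43, Mul(2, T, Add(50, u)))))) = Mul(Rational(1, 2), Add(Mul(T, Add(43, Mul(2, T, Add(50, u)))), Mul(u, Pow(Add(-81, T), Rational(1, 2))))) = Add(Mul(Rational(1, 2), T, Add(43, Mul(2, T, Add(50, u)))), Mul(Rational(1, 2), u, Pow(Add(-81, T), Rational(1, 2)))))
Add(-43316, Function('P')(171, Function('A')(U, -13))) = Add(-43316, Add(Mul(50, Pow(Add(-7, -13), 2)), Mul(Rational(43, 2), Add(-7, -13)), Mul(171, Pow(Add(-7, -13), 2)), Mul(Rational(1, 2), 171, Pow(Add(-81, Add(-7, -13)), Rational(1, 2))))) = Add(-43316, Add(Mul(50, Pow(-20, 2)), Mul(Rational(43, 2), -20), Mul(171, Pow(-20, 2)), Mul(Rational(1, 2), 171, Pow(Add(-81, -20), Rational(1, 2))))) = Add(-43316, Add(Mul(50, 400), -430, Mul(171, 400), Mul(Rational(1, 2), 171, Pow(-101, Rational(1, 2))))) = Add(-43316, Add(20000, -430, 68400, Mul(Rational(1, 2), 171, Mul(I, Pow(101, Rational(1, 2)))))) = Add(-43316, Add(20000, -430, 68400, Mul(Rational(171, 2), I, Pow(101, Rational(1, 2))))) = Add(-43316, Add(87970, Mul(Rational(171, 2), I, Pow(101, Rational(1, 2))))) = Add(44654, Mul(Rational(171, 2), I, Pow(101, Rational(1, 2))))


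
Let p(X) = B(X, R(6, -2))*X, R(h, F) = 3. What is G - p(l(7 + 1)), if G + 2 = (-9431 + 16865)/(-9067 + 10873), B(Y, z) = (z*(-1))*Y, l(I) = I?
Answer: 8347/43 ≈ 194.12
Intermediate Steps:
B(Y, z) = -Y*z (B(Y, z) = (-z)*Y = -Y*z)
p(X) = -3*X² (p(X) = (-1*X*3)*X = (-3*X)*X = -3*X²)
G = 91/43 (G = -2 + (-9431 + 16865)/(-9067 + 10873) = -2 + 7434/1806 = -2 + 7434*(1/1806) = -2 + 177/43 = 91/43 ≈ 2.1163)
G - p(l(7 + 1)) = 91/43 - (-3)*(7 + 1)² = 91/43 - (-3)*8² = 91/43 - (-3)*64 = 91/43 - 1*(-192) = 91/43 + 192 = 8347/43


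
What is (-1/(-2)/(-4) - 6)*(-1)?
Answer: 49/8 ≈ 6.1250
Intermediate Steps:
(-1/(-2)/(-4) - 6)*(-1) = (-1*(-½)*(-¼) - 6)*(-1) = ((½)*(-¼) - 6)*(-1) = (-⅛ - 6)*(-1) = -49/8*(-1) = 49/8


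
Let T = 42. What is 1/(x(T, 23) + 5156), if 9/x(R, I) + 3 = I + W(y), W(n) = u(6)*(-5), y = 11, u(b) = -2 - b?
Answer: 20/103123 ≈ 0.00019394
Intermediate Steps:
W(n) = 40 (W(n) = (-2 - 1*6)*(-5) = (-2 - 6)*(-5) = -8*(-5) = 40)
x(R, I) = 9/(37 + I) (x(R, I) = 9/(-3 + (I + 40)) = 9/(-3 + (40 + I)) = 9/(37 + I))
1/(x(T, 23) + 5156) = 1/(9/(37 + 23) + 5156) = 1/(9/60 + 5156) = 1/(9*(1/60) + 5156) = 1/(3/20 + 5156) = 1/(103123/20) = 20/103123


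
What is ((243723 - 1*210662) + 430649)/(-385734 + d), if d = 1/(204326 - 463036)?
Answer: -119966414100/99793243141 ≈ -1.2022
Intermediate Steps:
d = -1/258710 (d = 1/(-258710) = -1/258710 ≈ -3.8653e-6)
((243723 - 1*210662) + 430649)/(-385734 + d) = ((243723 - 1*210662) + 430649)/(-385734 - 1/258710) = ((243723 - 210662) + 430649)/(-99793243141/258710) = (33061 + 430649)*(-258710/99793243141) = 463710*(-258710/99793243141) = -119966414100/99793243141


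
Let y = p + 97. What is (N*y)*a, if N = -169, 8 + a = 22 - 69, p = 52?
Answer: 1384955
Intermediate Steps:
a = -55 (a = -8 + (22 - 69) = -8 - 47 = -55)
y = 149 (y = 52 + 97 = 149)
(N*y)*a = -169*149*(-55) = -25181*(-55) = 1384955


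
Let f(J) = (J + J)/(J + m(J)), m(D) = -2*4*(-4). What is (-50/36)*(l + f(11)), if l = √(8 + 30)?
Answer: -275/387 - 25*√38/18 ≈ -9.2723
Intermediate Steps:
m(D) = 32 (m(D) = -8*(-4) = 32)
l = √38 ≈ 6.1644
f(J) = 2*J/(32 + J) (f(J) = (J + J)/(J + 32) = (2*J)/(32 + J) = 2*J/(32 + J))
(-50/36)*(l + f(11)) = (-50/36)*(√38 + 2*11/(32 + 11)) = (-50*1/36)*(√38 + 2*11/43) = -25*(√38 + 2*11*(1/43))/18 = -25*(√38 + 22/43)/18 = -25*(22/43 + √38)/18 = -275/387 - 25*√38/18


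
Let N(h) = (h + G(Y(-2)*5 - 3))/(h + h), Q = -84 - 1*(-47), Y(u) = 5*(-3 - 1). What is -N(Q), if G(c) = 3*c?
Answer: -173/37 ≈ -4.6757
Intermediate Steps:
Y(u) = -20 (Y(u) = 5*(-4) = -20)
Q = -37 (Q = -84 + 47 = -37)
N(h) = (-309 + h)/(2*h) (N(h) = (h + 3*(-20*5 - 3))/(h + h) = (h + 3*(-100 - 3))/((2*h)) = (h + 3*(-103))*(1/(2*h)) = (h - 309)*(1/(2*h)) = (-309 + h)*(1/(2*h)) = (-309 + h)/(2*h))
-N(Q) = -(-309 - 37)/(2*(-37)) = -(-1)*(-346)/(2*37) = -1*173/37 = -173/37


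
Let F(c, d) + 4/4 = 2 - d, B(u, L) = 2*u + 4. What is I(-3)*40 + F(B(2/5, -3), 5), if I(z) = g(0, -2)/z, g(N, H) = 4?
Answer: -172/3 ≈ -57.333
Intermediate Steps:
B(u, L) = 4 + 2*u
F(c, d) = 1 - d (F(c, d) = -1 + (2 - d) = 1 - d)
I(z) = 4/z
I(-3)*40 + F(B(2/5, -3), 5) = (4/(-3))*40 + (1 - 1*5) = (4*(-⅓))*40 + (1 - 5) = -4/3*40 - 4 = -160/3 - 4 = -172/3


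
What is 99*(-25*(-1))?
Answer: 2475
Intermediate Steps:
99*(-25*(-1)) = 99*25 = 2475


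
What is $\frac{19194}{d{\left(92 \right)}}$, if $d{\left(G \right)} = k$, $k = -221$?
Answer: $- \frac{19194}{221} \approx -86.851$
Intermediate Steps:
$d{\left(G \right)} = -221$
$\frac{19194}{d{\left(92 \right)}} = \frac{19194}{-221} = 19194 \left(- \frac{1}{221}\right) = - \frac{19194}{221}$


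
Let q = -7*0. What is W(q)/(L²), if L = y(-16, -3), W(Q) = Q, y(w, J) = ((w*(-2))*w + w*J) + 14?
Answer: 0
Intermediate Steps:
y(w, J) = 14 - 2*w² + J*w (y(w, J) = ((-2*w)*w + J*w) + 14 = (-2*w² + J*w) + 14 = 14 - 2*w² + J*w)
q = 0
L = -450 (L = 14 - 2*(-16)² - 3*(-16) = 14 - 2*256 + 48 = 14 - 512 + 48 = -450)
W(q)/(L²) = 0/((-450)²) = 0/202500 = 0*(1/202500) = 0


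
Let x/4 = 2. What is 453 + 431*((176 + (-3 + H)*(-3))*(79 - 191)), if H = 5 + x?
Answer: -7047259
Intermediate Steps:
x = 8 (x = 4*2 = 8)
H = 13 (H = 5 + 8 = 13)
453 + 431*((176 + (-3 + H)*(-3))*(79 - 191)) = 453 + 431*((176 + (-3 + 13)*(-3))*(79 - 191)) = 453 + 431*((176 + 10*(-3))*(-112)) = 453 + 431*((176 - 30)*(-112)) = 453 + 431*(146*(-112)) = 453 + 431*(-16352) = 453 - 7047712 = -7047259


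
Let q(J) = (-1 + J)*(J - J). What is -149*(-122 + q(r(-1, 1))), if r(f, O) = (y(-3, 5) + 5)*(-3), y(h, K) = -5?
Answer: 18178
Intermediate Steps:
r(f, O) = 0 (r(f, O) = (-5 + 5)*(-3) = 0*(-3) = 0)
q(J) = 0 (q(J) = (-1 + J)*0 = 0)
-149*(-122 + q(r(-1, 1))) = -149*(-122 + 0) = -149*(-122) = 18178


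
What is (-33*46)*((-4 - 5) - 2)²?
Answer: -183678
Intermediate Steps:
(-33*46)*((-4 - 5) - 2)² = -1518*(-9 - 2)² = -1518*(-11)² = -1518*121 = -183678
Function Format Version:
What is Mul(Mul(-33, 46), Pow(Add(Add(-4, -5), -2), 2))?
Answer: -183678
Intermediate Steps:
Mul(Mul(-33, 46), Pow(Add(Add(-4, -5), -2), 2)) = Mul(-1518, Pow(Add(-9, -2), 2)) = Mul(-1518, Pow(-11, 2)) = Mul(-1518, 121) = -183678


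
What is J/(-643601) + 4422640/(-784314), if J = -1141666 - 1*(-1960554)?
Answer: -249191489248/36056091051 ≈ -6.9112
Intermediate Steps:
J = 818888 (J = -1141666 + 1960554 = 818888)
J/(-643601) + 4422640/(-784314) = 818888/(-643601) + 4422640/(-784314) = 818888*(-1/643601) + 4422640*(-1/784314) = -116984/91943 - 2211320/392157 = -249191489248/36056091051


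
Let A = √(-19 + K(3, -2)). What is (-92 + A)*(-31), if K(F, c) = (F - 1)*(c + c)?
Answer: 2852 - 93*I*√3 ≈ 2852.0 - 161.08*I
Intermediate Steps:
K(F, c) = 2*c*(-1 + F) (K(F, c) = (-1 + F)*(2*c) = 2*c*(-1 + F))
A = 3*I*√3 (A = √(-19 + 2*(-2)*(-1 + 3)) = √(-19 + 2*(-2)*2) = √(-19 - 8) = √(-27) = 3*I*√3 ≈ 5.1962*I)
(-92 + A)*(-31) = (-92 + 3*I*√3)*(-31) = 2852 - 93*I*√3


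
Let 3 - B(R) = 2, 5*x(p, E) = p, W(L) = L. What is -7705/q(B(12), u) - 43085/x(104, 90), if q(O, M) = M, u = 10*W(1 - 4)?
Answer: -566143/312 ≈ -1814.6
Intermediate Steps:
x(p, E) = p/5
B(R) = 1 (B(R) = 3 - 1*2 = 3 - 2 = 1)
u = -30 (u = 10*(1 - 4) = 10*(-3) = -30)
-7705/q(B(12), u) - 43085/x(104, 90) = -7705/(-30) - 43085/((⅕)*104) = -7705*(-1/30) - 43085/104/5 = 1541/6 - 43085*5/104 = 1541/6 - 215425/104 = -566143/312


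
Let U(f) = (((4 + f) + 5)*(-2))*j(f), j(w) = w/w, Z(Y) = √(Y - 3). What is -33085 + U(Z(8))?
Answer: -33103 - 2*√5 ≈ -33108.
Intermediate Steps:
Z(Y) = √(-3 + Y)
j(w) = 1
U(f) = -18 - 2*f (U(f) = (((4 + f) + 5)*(-2))*1 = ((9 + f)*(-2))*1 = (-18 - 2*f)*1 = -18 - 2*f)
-33085 + U(Z(8)) = -33085 + (-18 - 2*√(-3 + 8)) = -33085 + (-18 - 2*√5) = -33103 - 2*√5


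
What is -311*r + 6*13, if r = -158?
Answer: 49216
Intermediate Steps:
-311*r + 6*13 = -311*(-158) + 6*13 = 49138 + 78 = 49216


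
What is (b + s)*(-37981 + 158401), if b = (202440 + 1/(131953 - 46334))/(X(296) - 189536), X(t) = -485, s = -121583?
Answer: -238202894175823526760/16269407999 ≈ -1.4641e+10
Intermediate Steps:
b = -17332710361/16269407999 (b = (202440 + 1/(131953 - 46334))/(-485 - 189536) = (202440 + 1/85619)/(-190021) = (202440 + 1/85619)*(-1/190021) = (17332710361/85619)*(-1/190021) = -17332710361/16269407999 ≈ -1.0654)
(b + s)*(-37981 + 158401) = (-17332710361/16269407999 - 121583)*(-37981 + 158401) = -1978100765452778/16269407999*120420 = -238202894175823526760/16269407999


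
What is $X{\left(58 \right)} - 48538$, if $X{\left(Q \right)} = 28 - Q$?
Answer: $-48568$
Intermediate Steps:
$X{\left(58 \right)} - 48538 = \left(28 - 58\right) - 48538 = -30 - 48538 = -48568$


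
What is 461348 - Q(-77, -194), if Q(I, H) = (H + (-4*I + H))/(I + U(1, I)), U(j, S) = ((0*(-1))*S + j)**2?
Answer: 8765592/19 ≈ 4.6135e+5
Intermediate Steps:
U(j, S) = j**2 (U(j, S) = (0*S + j)**2 = (0 + j)**2 = j**2)
Q(I, H) = (-4*I + 2*H)/(1 + I) (Q(I, H) = (H + (-4*I + H))/(I + 1**2) = (H + (H - 4*I))/(I + 1) = (-4*I + 2*H)/(1 + I))
461348 - Q(-77, -194) = 461348 - 2*(-194 - 2*(-77))/(1 - 77) = 461348 - 2*(-194 + 154)/(-76) = 461348 - 2*(-1)*(-40)/76 = 461348 - 1*20/19 = 461348 - 20/19 = 8765592/19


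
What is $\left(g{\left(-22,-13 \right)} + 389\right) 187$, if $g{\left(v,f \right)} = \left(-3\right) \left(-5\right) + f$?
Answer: $73117$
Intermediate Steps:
$g{\left(v,f \right)} = 15 + f$
$\left(g{\left(-22,-13 \right)} + 389\right) 187 = \left(\left(15 - 13\right) + 389\right) 187 = \left(2 + 389\right) 187 = 391 \cdot 187 = 73117$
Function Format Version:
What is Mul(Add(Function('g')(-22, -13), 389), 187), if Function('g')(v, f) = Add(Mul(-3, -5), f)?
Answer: 73117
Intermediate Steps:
Function('g')(v, f) = Add(15, f)
Mul(Add(Function('g')(-22, -13), 389), 187) = Mul(Add(Add(15, -13), 389), 187) = Mul(Add(2, 389), 187) = Mul(391, 187) = 73117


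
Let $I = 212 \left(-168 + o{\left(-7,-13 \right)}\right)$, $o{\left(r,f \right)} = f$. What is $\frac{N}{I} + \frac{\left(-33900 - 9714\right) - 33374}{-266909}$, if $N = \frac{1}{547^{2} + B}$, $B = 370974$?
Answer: $\frac{1979843584440179}{6863901794443084} \approx 0.28844$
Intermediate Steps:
$N = \frac{1}{670183}$ ($N = \frac{1}{547^{2} + 370974} = \frac{1}{299209 + 370974} = \frac{1}{670183} \approx 1.4921 \cdot 10^{-6}$)
$I = -38372$ ($I = 212 \left(-168 - 13\right) = 212 \left(-181\right) = -38372$)
$\frac{N}{I} + \frac{\left(-33900 - 9714\right) - 33374}{-266909} = \frac{1}{670183 \left(-38372\right)} + \frac{\left(-33900 - 9714\right) - 33374}{-266909} = \frac{1}{670183} \left(- \frac{1}{38372}\right) + \left(-43614 - 33374\right) \left(- \frac{1}{266909}\right) = - \frac{1}{25716262076} - - \frac{76988}{266909} = - \frac{1}{25716262076} + \frac{76988}{266909} = \frac{1979843584440179}{6863901794443084}$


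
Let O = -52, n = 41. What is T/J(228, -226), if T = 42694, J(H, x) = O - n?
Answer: -42694/93 ≈ -459.08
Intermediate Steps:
J(H, x) = -93 (J(H, x) = -52 - 1*41 = -52 - 41 = -93)
T/J(228, -226) = 42694/(-93) = 42694*(-1/93) = -42694/93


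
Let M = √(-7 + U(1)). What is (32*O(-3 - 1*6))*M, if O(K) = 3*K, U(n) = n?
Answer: -864*I*√6 ≈ -2116.4*I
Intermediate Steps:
M = I*√6 (M = √(-7 + 1) = √(-6) = I*√6 ≈ 2.4495*I)
(32*O(-3 - 1*6))*M = (32*(3*(-3 - 1*6)))*(I*√6) = (32*(3*(-3 - 6)))*(I*√6) = (32*(3*(-9)))*(I*√6) = (32*(-27))*(I*√6) = -864*I*√6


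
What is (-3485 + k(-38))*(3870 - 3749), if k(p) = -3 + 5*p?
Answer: -445038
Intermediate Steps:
(-3485 + k(-38))*(3870 - 3749) = (-3485 + (-3 + 5*(-38)))*(3870 - 3749) = (-3485 + (-3 - 190))*121 = (-3485 - 193)*121 = -3678*121 = -445038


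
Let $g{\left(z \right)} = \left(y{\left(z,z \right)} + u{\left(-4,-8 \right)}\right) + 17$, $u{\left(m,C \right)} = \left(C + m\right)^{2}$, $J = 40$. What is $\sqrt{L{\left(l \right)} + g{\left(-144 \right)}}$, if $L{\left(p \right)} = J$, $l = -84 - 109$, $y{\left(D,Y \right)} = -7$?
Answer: $\sqrt{194} \approx 13.928$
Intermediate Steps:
$l = -193$ ($l = -84 - 109 = -193$)
$L{\left(p \right)} = 40$
$g{\left(z \right)} = 154$ ($g{\left(z \right)} = \left(-7 + \left(-8 - 4\right)^{2}\right) + 17 = \left(-7 + \left(-12\right)^{2}\right) + 17 = \left(-7 + 144\right) + 17 = 137 + 17 = 154$)
$\sqrt{L{\left(l \right)} + g{\left(-144 \right)}} = \sqrt{40 + 154} = \sqrt{194}$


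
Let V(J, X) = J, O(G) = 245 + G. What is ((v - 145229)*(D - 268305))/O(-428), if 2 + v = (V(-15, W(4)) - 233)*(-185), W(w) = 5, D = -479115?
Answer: -24752308140/61 ≈ -4.0578e+8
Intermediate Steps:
v = 45878 (v = -2 + (-15 - 233)*(-185) = -2 - 248*(-185) = -2 + 45880 = 45878)
((v - 145229)*(D - 268305))/O(-428) = ((45878 - 145229)*(-479115 - 268305))/(245 - 428) = -99351*(-747420)/(-183) = 74256924420*(-1/183) = -24752308140/61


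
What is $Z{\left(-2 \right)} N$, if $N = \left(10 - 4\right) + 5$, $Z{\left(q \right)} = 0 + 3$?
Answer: $33$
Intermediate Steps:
$Z{\left(q \right)} = 3$
$N = 11$ ($N = 6 + 5 = 11$)
$Z{\left(-2 \right)} N = 3 \cdot 11 = 33$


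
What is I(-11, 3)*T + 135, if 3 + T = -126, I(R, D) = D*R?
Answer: 4392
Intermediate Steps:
T = -129 (T = -3 - 126 = -129)
I(-11, 3)*T + 135 = (3*(-11))*(-129) + 135 = -33*(-129) + 135 = 4257 + 135 = 4392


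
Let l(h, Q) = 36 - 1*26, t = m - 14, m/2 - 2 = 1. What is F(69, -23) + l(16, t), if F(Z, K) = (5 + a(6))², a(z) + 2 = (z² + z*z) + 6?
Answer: 6571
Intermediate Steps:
m = 6 (m = 4 + 2*1 = 4 + 2 = 6)
a(z) = 4 + 2*z² (a(z) = -2 + ((z² + z*z) + 6) = -2 + ((z² + z²) + 6) = -2 + (2*z² + 6) = -2 + (6 + 2*z²) = 4 + 2*z²)
F(Z, K) = 6561 (F(Z, K) = (5 + (4 + 2*6²))² = (5 + (4 + 2*36))² = (5 + (4 + 72))² = (5 + 76)² = 81² = 6561)
t = -8 (t = 6 - 14 = -8)
l(h, Q) = 10 (l(h, Q) = 36 - 26 = 10)
F(69, -23) + l(16, t) = 6561 + 10 = 6571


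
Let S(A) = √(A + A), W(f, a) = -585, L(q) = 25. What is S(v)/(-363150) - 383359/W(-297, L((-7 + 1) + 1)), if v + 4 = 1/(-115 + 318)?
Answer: 383359/585 - I*√329266/73719450 ≈ 655.31 - 7.7838e-6*I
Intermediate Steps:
v = -811/203 (v = -4 + 1/(-115 + 318) = -4 + 1/203 = -811/203 ≈ -3.9951)
S(A) = √2*√A (S(A) = √(2*A) = √2*√A)
S(v)/(-363150) - 383359/W(-297, L((-7 + 1) + 1)) = (√2*√(-811/203))/(-363150) - 383359/(-585) = (√2*(I*√164633/203))*(-1/363150) - 383359*(-1/585) = (I*√329266/203)*(-1/363150) + 383359/585 = -I*√329266/73719450 + 383359/585 = 383359/585 - I*√329266/73719450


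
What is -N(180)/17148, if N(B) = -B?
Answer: 15/1429 ≈ 0.010497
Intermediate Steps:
-N(180)/17148 = -(-1*180)/17148 = -(-180)/17148 = -1*(-15/1429) = 15/1429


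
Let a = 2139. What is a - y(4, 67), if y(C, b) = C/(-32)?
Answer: 17113/8 ≈ 2139.1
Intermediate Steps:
y(C, b) = -C/32 (y(C, b) = C*(-1/32) = -C/32)
a - y(4, 67) = 2139 - (-1)*4/32 = 2139 - 1*(-⅛) = 2139 + ⅛ = 17113/8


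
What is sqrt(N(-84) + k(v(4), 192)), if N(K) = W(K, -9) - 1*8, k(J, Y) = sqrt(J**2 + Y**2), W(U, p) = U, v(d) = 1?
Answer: sqrt(-92 + sqrt(36865)) ≈ 10.000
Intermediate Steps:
N(K) = -8 + K (N(K) = K - 1*8 = K - 8 = -8 + K)
sqrt(N(-84) + k(v(4), 192)) = sqrt((-8 - 84) + sqrt(1**2 + 192**2)) = sqrt(-92 + sqrt(1 + 36864)) = sqrt(-92 + sqrt(36865))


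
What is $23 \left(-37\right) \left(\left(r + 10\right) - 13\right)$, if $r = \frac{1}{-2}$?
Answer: $\frac{5957}{2} \approx 2978.5$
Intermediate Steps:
$r = - \frac{1}{2} \approx -0.5$
$23 \left(-37\right) \left(\left(r + 10\right) - 13\right) = 23 \left(-37\right) \left(\left(- \frac{1}{2} + 10\right) - 13\right) = - 851 \left(\frac{19}{2} - 13\right) = \left(-851\right) \left(- \frac{7}{2}\right) = \frac{5957}{2}$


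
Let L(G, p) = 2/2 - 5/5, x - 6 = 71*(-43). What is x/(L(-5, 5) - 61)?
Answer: 3047/61 ≈ 49.951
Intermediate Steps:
x = -3047 (x = 6 + 71*(-43) = 6 - 3053 = -3047)
L(G, p) = 0 (L(G, p) = 2*(1/2) - 5*1/5 = 1 - 1 = 0)
x/(L(-5, 5) - 61) = -3047/(0 - 61) = -3047/(-61) = -1/61*(-3047) = 3047/61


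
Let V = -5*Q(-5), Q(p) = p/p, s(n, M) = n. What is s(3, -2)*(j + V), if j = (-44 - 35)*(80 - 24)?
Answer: -13287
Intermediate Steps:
Q(p) = 1
V = -5 (V = -5*1 = -5)
j = -4424 (j = -79*56 = -4424)
s(3, -2)*(j + V) = 3*(-4424 - 5) = 3*(-4429) = -13287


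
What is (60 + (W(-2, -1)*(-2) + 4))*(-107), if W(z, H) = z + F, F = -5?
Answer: -8346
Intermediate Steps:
W(z, H) = -5 + z (W(z, H) = z - 5 = -5 + z)
(60 + (W(-2, -1)*(-2) + 4))*(-107) = (60 + ((-5 - 2)*(-2) + 4))*(-107) = (60 + (-7*(-2) + 4))*(-107) = (60 + (14 + 4))*(-107) = (60 + 18)*(-107) = 78*(-107) = -8346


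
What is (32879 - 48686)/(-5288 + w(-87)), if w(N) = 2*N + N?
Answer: 15807/5549 ≈ 2.8486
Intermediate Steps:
w(N) = 3*N
(32879 - 48686)/(-5288 + w(-87)) = (32879 - 48686)/(-5288 + 3*(-87)) = -15807/(-5288 - 261) = -15807/(-5549) = -15807*(-1/5549) = 15807/5549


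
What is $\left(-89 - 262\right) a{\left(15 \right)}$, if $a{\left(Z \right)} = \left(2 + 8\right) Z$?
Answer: $-52650$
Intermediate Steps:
$a{\left(Z \right)} = 10 Z$
$\left(-89 - 262\right) a{\left(15 \right)} = \left(-89 - 262\right) 10 \cdot 15 = \left(-351\right) 150 = -52650$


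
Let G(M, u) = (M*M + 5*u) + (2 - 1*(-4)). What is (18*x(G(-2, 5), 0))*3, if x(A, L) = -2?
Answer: -108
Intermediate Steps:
G(M, u) = 6 + M**2 + 5*u (G(M, u) = (M**2 + 5*u) + (2 + 4) = (M**2 + 5*u) + 6 = 6 + M**2 + 5*u)
(18*x(G(-2, 5), 0))*3 = (18*(-2))*3 = -36*3 = -108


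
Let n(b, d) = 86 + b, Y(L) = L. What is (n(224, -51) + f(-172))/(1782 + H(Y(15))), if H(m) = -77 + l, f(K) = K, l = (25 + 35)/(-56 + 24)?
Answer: 1104/13625 ≈ 0.081028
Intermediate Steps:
l = -15/8 (l = 60/(-32) = 60*(-1/32) = -15/8 ≈ -1.8750)
H(m) = -631/8 (H(m) = -77 - 15/8 = -631/8)
(n(224, -51) + f(-172))/(1782 + H(Y(15))) = ((86 + 224) - 172)/(1782 - 631/8) = (310 - 172)/(13625/8) = 138*(8/13625) = 1104/13625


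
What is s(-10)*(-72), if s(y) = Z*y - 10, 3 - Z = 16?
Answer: -8640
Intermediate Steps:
Z = -13 (Z = 3 - 1*16 = 3 - 16 = -13)
s(y) = -10 - 13*y (s(y) = -13*y - 10 = -10 - 13*y)
s(-10)*(-72) = (-10 - 13*(-10))*(-72) = (-10 + 130)*(-72) = 120*(-72) = -8640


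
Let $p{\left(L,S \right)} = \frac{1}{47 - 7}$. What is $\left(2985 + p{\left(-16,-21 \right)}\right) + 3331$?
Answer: $\frac{252641}{40} \approx 6316.0$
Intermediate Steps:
$p{\left(L,S \right)} = \frac{1}{40}$
$\left(2985 + p{\left(-16,-21 \right)}\right) + 3331 = \left(2985 + \frac{1}{40}\right) + 3331 = \frac{119401}{40} + 3331 = \frac{252641}{40}$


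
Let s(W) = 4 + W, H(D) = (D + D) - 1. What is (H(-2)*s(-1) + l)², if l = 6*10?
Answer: 2025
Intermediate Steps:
H(D) = -1 + 2*D (H(D) = 2*D - 1 = -1 + 2*D)
l = 60
(H(-2)*s(-1) + l)² = ((-1 + 2*(-2))*(4 - 1) + 60)² = ((-1 - 4)*3 + 60)² = (-5*3 + 60)² = (-15 + 60)² = 45² = 2025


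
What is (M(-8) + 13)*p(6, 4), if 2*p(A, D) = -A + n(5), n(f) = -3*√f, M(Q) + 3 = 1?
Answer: -33 - 33*√5/2 ≈ -69.895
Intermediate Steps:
M(Q) = -2 (M(Q) = -3 + 1 = -2)
p(A, D) = -3*√5/2 - A/2 (p(A, D) = (-A - 3*√5)/2 = -3*√5/2 - A/2)
(M(-8) + 13)*p(6, 4) = (-2 + 13)*(-3*√5/2 - ½*6) = 11*(-3*√5/2 - 3) = 11*(-3 - 3*√5/2) = -33 - 33*√5/2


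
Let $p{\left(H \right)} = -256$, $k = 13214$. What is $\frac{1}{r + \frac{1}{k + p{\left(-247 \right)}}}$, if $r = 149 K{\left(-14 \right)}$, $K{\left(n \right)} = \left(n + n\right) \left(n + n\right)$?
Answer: $\frac{12958}{1513701729} \approx 8.5605 \cdot 10^{-6}$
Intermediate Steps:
$K{\left(n \right)} = 4 n^{2}$ ($K{\left(n \right)} = 2 n 2 n = 4 n^{2}$)
$r = 116816$ ($r = 149 \cdot 4 \left(-14\right)^{2} = 149 \cdot 4 \cdot 196 = 149 \cdot 784 = 116816$)
$\frac{1}{r + \frac{1}{k + p{\left(-247 \right)}}} = \frac{1}{116816 + \frac{1}{13214 - 256}} = \frac{1}{116816 + \frac{1}{12958}} = \frac{1}{\frac{1513701729}{12958}} = \frac{12958}{1513701729}$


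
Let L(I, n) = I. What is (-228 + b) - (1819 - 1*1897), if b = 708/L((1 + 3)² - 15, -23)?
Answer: 558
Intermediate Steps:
b = 708 (b = 708/((1 + 3)² - 15) = 708/(4² - 15) = 708/(16 - 15) = 708/1 = 708*1 = 708)
(-228 + b) - (1819 - 1*1897) = (-228 + 708) - (1819 - 1*1897) = 480 - (1819 - 1897) = 480 - 1*(-78) = 480 + 78 = 558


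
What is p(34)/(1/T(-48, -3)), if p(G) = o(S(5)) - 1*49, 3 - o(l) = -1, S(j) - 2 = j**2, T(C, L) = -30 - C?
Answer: -810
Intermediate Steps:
S(j) = 2 + j**2
o(l) = 4 (o(l) = 3 - 1*(-1) = 3 + 1 = 4)
p(G) = -45 (p(G) = 4 - 1*49 = 4 - 49 = -45)
p(34)/(1/T(-48, -3)) = -45/(1/(-30 - 1*(-48))) = -45/(1/(-30 + 48)) = -45/(1/18) = -45/1/18 = -45*18 = -810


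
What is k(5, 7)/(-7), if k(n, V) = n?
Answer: -5/7 ≈ -0.71429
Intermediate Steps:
k(5, 7)/(-7) = 5/(-7) = 5*(-⅐) = -5/7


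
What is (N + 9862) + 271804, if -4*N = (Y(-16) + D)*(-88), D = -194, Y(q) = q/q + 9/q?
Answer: 2219261/8 ≈ 2.7741e+5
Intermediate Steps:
Y(q) = 1 + 9/q
N = -34067/8 (N = -((9 - 16)/(-16) - 194)*(-88)/4 = -(-1/16*(-7) - 194)*(-88)/4 = -(7/16 - 194)*(-88)/4 = -(-3097)*(-88)/64 = -¼*34067/2 = -34067/8 ≈ -4258.4)
(N + 9862) + 271804 = (-34067/8 + 9862) + 271804 = 44829/8 + 271804 = 2219261/8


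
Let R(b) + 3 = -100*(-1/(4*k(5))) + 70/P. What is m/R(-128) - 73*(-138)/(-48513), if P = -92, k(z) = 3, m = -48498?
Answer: -108230158702/10203901 ≈ -10607.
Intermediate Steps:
R(b) = 631/138 (R(b) = -3 + (-100/(3*(-4)) + 70/(-92)) = -3 + (-100/(-12) + 70*(-1/92)) = -3 + (-100*(-1/12) - 35/46) = -3 + (25/3 - 35/46) = -3 + 1045/138 = 631/138)
m/R(-128) - 73*(-138)/(-48513) = -48498/631/138 - 73*(-138)/(-48513) = -48498*138/631 + 10074*(-1/48513) = -6692724/631 - 3358/16171 = -108230158702/10203901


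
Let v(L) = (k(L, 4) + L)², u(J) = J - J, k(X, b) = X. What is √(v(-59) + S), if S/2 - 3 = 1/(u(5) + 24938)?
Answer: √2165780149199/12469 ≈ 118.03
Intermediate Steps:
u(J) = 0
v(L) = 4*L² (v(L) = (L + L)² = (2*L)² = 4*L²)
S = 74815/12469 (S = 6 + 2/(0 + 24938) = 6 + 2/24938 = 6 + 2*(1/24938) = 6 + 1/12469 = 74815/12469 ≈ 6.0001)
√(v(-59) + S) = √(4*(-59)² + 74815/12469) = √(4*3481 + 74815/12469) = √(13924 + 74815/12469) = √(173693171/12469) = √2165780149199/12469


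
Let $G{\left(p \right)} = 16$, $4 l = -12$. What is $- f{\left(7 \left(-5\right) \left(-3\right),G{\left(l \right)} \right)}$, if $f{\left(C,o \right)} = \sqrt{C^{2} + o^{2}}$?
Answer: $- \sqrt{11281} \approx -106.21$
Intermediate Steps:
$l = -3$ ($l = \frac{1}{4} \left(-12\right) = -3$)
$- f{\left(7 \left(-5\right) \left(-3\right),G{\left(l \right)} \right)} = - \sqrt{\left(7 \left(-5\right) \left(-3\right)\right)^{2} + 16^{2}} = - \sqrt{\left(\left(-35\right) \left(-3\right)\right)^{2} + 256} = - \sqrt{105^{2} + 256} = - \sqrt{11025 + 256} = - \sqrt{11281}$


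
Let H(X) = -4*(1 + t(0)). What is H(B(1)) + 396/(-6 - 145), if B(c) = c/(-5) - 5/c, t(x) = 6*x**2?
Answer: -1000/151 ≈ -6.6225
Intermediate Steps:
B(c) = -5/c - c/5 (B(c) = c*(-1/5) - 5/c = -c/5 - 5/c = -5/c - c/5)
H(X) = -4 (H(X) = -4*(1 + 6*0**2) = -4*(1 + 6*0) = -4*(1 + 0) = -4*1 = -4)
H(B(1)) + 396/(-6 - 145) = -4 + 396/(-6 - 145) = -4 + 396/(-151) = -4 - 1/151*396 = -4 - 396/151 = -1000/151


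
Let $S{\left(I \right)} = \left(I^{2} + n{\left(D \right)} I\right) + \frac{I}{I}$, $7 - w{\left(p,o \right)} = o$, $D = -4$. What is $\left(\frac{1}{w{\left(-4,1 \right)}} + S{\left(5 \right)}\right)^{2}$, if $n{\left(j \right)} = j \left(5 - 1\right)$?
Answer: $\frac{104329}{36} \approx 2898.0$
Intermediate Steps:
$w{\left(p,o \right)} = 7 - o$
$n{\left(j \right)} = 4 j$ ($n{\left(j \right)} = j 4 = 4 j$)
$S{\left(I \right)} = 1 + I^{2} - 16 I$ ($S{\left(I \right)} = \left(I^{2} + 4 \left(-4\right) I\right) + \frac{I}{I} = \left(I^{2} - 16 I\right) + 1 = 1 + I^{2} - 16 I$)
$\left(\frac{1}{w{\left(-4,1 \right)}} + S{\left(5 \right)}\right)^{2} = \left(\frac{1}{7 - 1} + \left(1 + 5^{2} - 80\right)\right)^{2} = \left(\frac{1}{7 - 1} + \left(1 + 25 - 80\right)\right)^{2} = \left(\frac{1}{6} - 54\right)^{2} = \left(- \frac{323}{6}\right)^{2} = \frac{104329}{36}$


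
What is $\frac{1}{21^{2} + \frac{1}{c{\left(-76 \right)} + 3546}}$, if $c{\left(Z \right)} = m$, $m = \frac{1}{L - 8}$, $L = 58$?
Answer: $\frac{177301}{78189791} \approx 0.0022676$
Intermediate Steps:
$m = \frac{1}{50}$ ($m = \frac{1}{58 - 8} = \frac{1}{50} \approx 0.02$)
$c{\left(Z \right)} = \frac{1}{50}$
$\frac{1}{21^{2} + \frac{1}{c{\left(-76 \right)} + 3546}} = \frac{1}{21^{2} + \frac{1}{\frac{1}{50} + 3546}} = \frac{1}{441 + \frac{1}{\frac{177301}{50}}} = \frac{1}{441 + \frac{50}{177301}} = \frac{1}{\frac{78189791}{177301}} = \frac{177301}{78189791}$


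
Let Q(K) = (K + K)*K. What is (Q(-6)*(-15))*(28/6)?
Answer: -5040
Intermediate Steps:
Q(K) = 2*K² (Q(K) = (2*K)*K = 2*K²)
(Q(-6)*(-15))*(28/6) = ((2*(-6)²)*(-15))*(28/6) = ((2*36)*(-15))*(28*(⅙)) = (72*(-15))*(14/3) = -1080*14/3 = -5040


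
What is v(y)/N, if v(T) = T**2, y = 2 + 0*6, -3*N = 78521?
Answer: -12/78521 ≈ -0.00015283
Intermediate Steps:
N = -78521/3 (N = -1/3*78521 = -78521/3 ≈ -26174.)
y = 2 (y = 2 + 0 = 2)
v(y)/N = 2**2/(-78521/3) = 4*(-3/78521) = -12/78521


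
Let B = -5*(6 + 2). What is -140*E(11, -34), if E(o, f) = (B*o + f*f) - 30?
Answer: -96040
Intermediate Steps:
B = -40 (B = -5*8 = -40)
E(o, f) = -30 + f² - 40*o (E(o, f) = (-40*o + f*f) - 30 = (-40*o + f²) - 30 = (f² - 40*o) - 30 = -30 + f² - 40*o)
-140*E(11, -34) = -140*(-30 + (-34)² - 40*11) = -140*(-30 + 1156 - 440) = -140*686 = -96040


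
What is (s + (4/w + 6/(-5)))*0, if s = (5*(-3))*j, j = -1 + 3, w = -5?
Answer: 0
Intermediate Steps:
j = 2
s = -30 (s = (5*(-3))*2 = -15*2 = -30)
(s + (4/w + 6/(-5)))*0 = (-30 + (4/(-5) + 6/(-5)))*0 = (-30 + (4*(-1/5) + 6*(-1/5)))*0 = (-30 + (-4/5 - 6/5))*0 = (-30 - 2)*0 = -32*0 = 0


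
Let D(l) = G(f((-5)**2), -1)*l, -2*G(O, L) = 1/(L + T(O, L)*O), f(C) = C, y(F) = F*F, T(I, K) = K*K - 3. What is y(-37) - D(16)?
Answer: 69811/51 ≈ 1368.8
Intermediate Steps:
T(I, K) = -3 + K**2 (T(I, K) = K**2 - 3 = -3 + K**2)
y(F) = F**2
G(O, L) = -1/(2*(L + O*(-3 + L**2))) (G(O, L) = -1/(2*(L + (-3 + L**2)*O)) = -1/(2*(L + O*(-3 + L**2))))
D(l) = l/102 (D(l) = (-1/(2*(-1) + 2*(-5)**2*(-3 + (-1)**2)))*l = (-1/(-2 + 2*25*(-3 + 1)))*l = (-1/(-2 + 2*25*(-2)))*l = (-1/(-2 - 100))*l = (-1/(-102))*l = (-1*(-1/102))*l = l/102)
y(-37) - D(16) = (-37)**2 - 16/102 = 1369 - 1*8/51 = 1369 - 8/51 = 69811/51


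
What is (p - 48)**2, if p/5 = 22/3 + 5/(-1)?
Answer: 11881/9 ≈ 1320.1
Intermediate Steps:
p = 35/3 (p = 5*(22/3 + 5/(-1)) = 5*(22*(1/3) + 5*(-1)) = 5*(22/3 - 5) = 5*(7/3) = 35/3 ≈ 11.667)
(p - 48)**2 = (35/3 - 48)**2 = (-109/3)**2 = 11881/9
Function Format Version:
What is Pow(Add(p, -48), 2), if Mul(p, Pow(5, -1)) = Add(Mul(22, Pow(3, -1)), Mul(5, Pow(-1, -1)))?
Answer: Rational(11881, 9) ≈ 1320.1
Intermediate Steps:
p = Rational(35, 3) (p = Mul(5, Add(Mul(22, Pow(3, -1)), Mul(5, Pow(-1, -1)))) = Mul(5, Add(Mul(22, Rational(1, 3)), Mul(5, -1))) = Mul(5, Add(Rational(22, 3), -5)) = Mul(5, Rational(7, 3)) = Rational(35, 3) ≈ 11.667)
Pow(Add(p, -48), 2) = Pow(Add(Rational(35, 3), -48), 2) = Pow(Rational(-109, 3), 2) = Rational(11881, 9)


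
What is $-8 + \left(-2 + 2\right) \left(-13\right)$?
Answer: $-8$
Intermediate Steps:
$-8 + \left(-2 + 2\right) \left(-13\right) = -8 + 0 \left(-13\right) = -8 + 0 = -8$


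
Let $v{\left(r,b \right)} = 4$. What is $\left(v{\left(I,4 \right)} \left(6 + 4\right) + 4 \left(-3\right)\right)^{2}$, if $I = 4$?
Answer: $784$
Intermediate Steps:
$\left(v{\left(I,4 \right)} \left(6 + 4\right) + 4 \left(-3\right)\right)^{2} = \left(4 \left(6 + 4\right) + 4 \left(-3\right)\right)^{2} = \left(4 \cdot 10 - 12\right)^{2} = \left(40 - 12\right)^{2} = 28^{2} = 784$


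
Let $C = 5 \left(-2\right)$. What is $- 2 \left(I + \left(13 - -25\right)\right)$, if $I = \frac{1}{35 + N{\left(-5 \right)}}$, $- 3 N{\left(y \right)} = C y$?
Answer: $- \frac{4186}{55} \approx -76.109$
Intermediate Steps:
$C = -10$
$N{\left(y \right)} = \frac{10 y}{3}$ ($N{\left(y \right)} = - \frac{\left(-10\right) y}{3} = \frac{10 y}{3}$)
$I = \frac{3}{55}$ ($I = \frac{1}{35 + \frac{10}{3} \left(-5\right)} = \frac{1}{35 - \frac{50}{3}} = \frac{1}{\frac{55}{3}} = \frac{3}{55} \approx 0.054545$)
$- 2 \left(I + \left(13 - -25\right)\right) = - 2 \left(\frac{3}{55} + \left(13 - -25\right)\right) = - 2 \left(\frac{3}{55} + \left(13 + 25\right)\right) = - 2 \left(\frac{3}{55} + 38\right) = \left(-2\right) \frac{2093}{55} = - \frac{4186}{55}$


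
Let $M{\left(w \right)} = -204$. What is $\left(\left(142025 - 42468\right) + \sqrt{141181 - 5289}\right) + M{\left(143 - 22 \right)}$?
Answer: $99353 + 2 \sqrt{33973} \approx 99722.0$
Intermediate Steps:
$\left(\left(142025 - 42468\right) + \sqrt{141181 - 5289}\right) + M{\left(143 - 22 \right)} = \left(\left(142025 - 42468\right) + \sqrt{141181 - 5289}\right) - 204 = \left(\left(142025 - 42468\right) + \sqrt{135892}\right) - 204 = \left(99557 + 2 \sqrt{33973}\right) - 204 = 99353 + 2 \sqrt{33973}$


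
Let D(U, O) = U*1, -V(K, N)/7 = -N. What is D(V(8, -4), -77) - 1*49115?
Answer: -49143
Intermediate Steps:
V(K, N) = 7*N (V(K, N) = -(-7)*N = 7*N)
D(U, O) = U
D(V(8, -4), -77) - 1*49115 = 7*(-4) - 1*49115 = -28 - 49115 = -49143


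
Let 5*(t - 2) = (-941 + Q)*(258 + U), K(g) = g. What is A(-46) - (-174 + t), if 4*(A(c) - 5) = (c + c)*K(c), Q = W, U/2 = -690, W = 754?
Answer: -203639/5 ≈ -40728.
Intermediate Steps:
U = -1380 (U = 2*(-690) = -1380)
Q = 754
t = 209824/5 (t = 2 + ((-941 + 754)*(258 - 1380))/5 = 2 + (-187*(-1122))/5 = 2 + (1/5)*209814 = 2 + 209814/5 = 209824/5 ≈ 41965.)
A(c) = 5 + c**2/2 (A(c) = 5 + ((c + c)*c)/4 = 5 + ((2*c)*c)/4 = 5 + (2*c**2)/4 = 5 + c**2/2)
A(-46) - (-174 + t) = (5 + (1/2)*(-46)**2) - (-174 + 209824/5) = (5 + (1/2)*2116) - 1*208954/5 = (5 + 1058) - 208954/5 = 1063 - 208954/5 = -203639/5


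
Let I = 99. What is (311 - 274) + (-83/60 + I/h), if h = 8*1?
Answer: 5759/120 ≈ 47.992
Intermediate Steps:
h = 8
(311 - 274) + (-83/60 + I/h) = (311 - 274) + (-83/60 + 99/8) = 37 + (-83*1/60 + 99*(1/8)) = 37 + (-83/60 + 99/8) = 37 + 1319/120 = 5759/120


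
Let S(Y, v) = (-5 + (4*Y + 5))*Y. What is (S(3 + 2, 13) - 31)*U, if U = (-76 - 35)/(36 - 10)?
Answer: -7659/26 ≈ -294.58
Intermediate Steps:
S(Y, v) = 4*Y² (S(Y, v) = (-5 + (5 + 4*Y))*Y = (4*Y)*Y = 4*Y²)
U = -111/26 ≈ -4.2692
(S(3 + 2, 13) - 31)*U = (4*(3 + 2)² - 31)*(-111/26) = (4*5² - 31)*(-111/26) = (4*25 - 31)*(-111/26) = (100 - 31)*(-111/26) = 69*(-111/26) = -7659/26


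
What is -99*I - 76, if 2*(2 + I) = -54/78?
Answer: 4063/26 ≈ 156.27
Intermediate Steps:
I = -61/26 (I = -2 + (-54/78)/2 = -2 + (-54*1/78)/2 = -2 + (½)*(-9/13) = -2 - 9/26 = -61/26 ≈ -2.3462)
-99*I - 76 = -99*(-61/26) - 76 = 6039/26 - 76 = 4063/26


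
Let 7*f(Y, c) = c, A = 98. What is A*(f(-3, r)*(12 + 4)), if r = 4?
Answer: 896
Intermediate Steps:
f(Y, c) = c/7
A*(f(-3, r)*(12 + 4)) = 98*(((⅐)*4)*(12 + 4)) = 98*((4/7)*16) = 98*(64/7) = 896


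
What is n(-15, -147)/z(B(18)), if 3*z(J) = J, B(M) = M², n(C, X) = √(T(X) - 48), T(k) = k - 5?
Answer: 5*I*√2/54 ≈ 0.13095*I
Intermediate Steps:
T(k) = -5 + k
n(C, X) = √(-53 + X) (n(C, X) = √((-5 + X) - 48) = √(-53 + X))
z(J) = J/3
n(-15, -147)/z(B(18)) = √(-53 - 147)/(((⅓)*18²)) = √(-200)/(((⅓)*324)) = (10*I*√2)/108 = (10*I*√2)*(1/108) = 5*I*√2/54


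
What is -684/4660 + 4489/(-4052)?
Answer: -5922577/4720580 ≈ -1.2546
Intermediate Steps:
-684/4660 + 4489/(-4052) = -684*1/4660 + 4489*(-1/4052) = -171/1165 - 4489/4052 = -5922577/4720580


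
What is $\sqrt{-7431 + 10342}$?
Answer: $\sqrt{2911} \approx 53.954$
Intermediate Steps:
$\sqrt{-7431 + 10342} = \sqrt{2911}$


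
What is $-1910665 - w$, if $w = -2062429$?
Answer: $151764$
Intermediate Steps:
$-1910665 - w = -1910665 - -2062429 = -1910665 + 2062429 = 151764$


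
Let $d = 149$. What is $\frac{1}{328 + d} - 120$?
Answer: $- \frac{57239}{477} \approx -120.0$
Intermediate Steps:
$\frac{1}{328 + d} - 120 = \frac{1}{328 + 149} - 120 = \frac{1}{477} - 120 = - \frac{57239}{477}$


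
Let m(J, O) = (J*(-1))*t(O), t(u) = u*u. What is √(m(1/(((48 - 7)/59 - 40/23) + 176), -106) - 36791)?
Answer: I*√2077377099273555/237415 ≈ 191.98*I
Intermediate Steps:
t(u) = u²
m(J, O) = -J*O² (m(J, O) = (J*(-1))*O² = (-J)*O² = -J*O²)
√(m(1/(((48 - 7)/59 - 40/23) + 176), -106) - 36791) = √(-1*(-106)²/(((48 - 7)/59 - 40/23) + 176) - 36791) = √(-1*11236/((41*(1/59) - 40*1/23) + 176) - 36791) = √(-1*11236/((41/59 - 40/23) + 176) - 36791) = √(-1*11236/(-1417/1357 + 176) - 36791) = √(-1*11236/237415/1357 - 36791) = √(-1*1357/237415*11236 - 36791) = √(-15247252/237415 - 36791) = √(-8749982517/237415) = I*√2077377099273555/237415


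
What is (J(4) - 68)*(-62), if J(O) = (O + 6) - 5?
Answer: 3906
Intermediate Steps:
J(O) = 1 + O (J(O) = (6 + O) - 5 = 1 + O)
(J(4) - 68)*(-62) = ((1 + 4) - 68)*(-62) = (5 - 68)*(-62) = -63*(-62) = 3906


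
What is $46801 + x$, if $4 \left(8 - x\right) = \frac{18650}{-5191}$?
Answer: $\frac{485980363}{10382} \approx 46810.0$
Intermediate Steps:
$x = \frac{92381}{10382}$ ($x = 8 - \frac{18650 \frac{1}{-5191}}{4} = 8 - \frac{18650 \left(- \frac{1}{5191}\right)}{4} = 8 - - \frac{9325}{10382} = 8 + \frac{9325}{10382} = \frac{92381}{10382} \approx 8.8982$)
$46801 + x = 46801 + \frac{92381}{10382} = \frac{485980363}{10382}$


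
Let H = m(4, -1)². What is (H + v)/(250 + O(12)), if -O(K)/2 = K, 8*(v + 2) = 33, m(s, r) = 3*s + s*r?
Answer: 529/1808 ≈ 0.29259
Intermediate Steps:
m(s, r) = 3*s + r*s
v = 17/8 (v = -2 + (⅛)*33 = -2 + 33/8 = 17/8 ≈ 2.1250)
H = 64 (H = (4*(3 - 1))² = (4*2)² = 8² = 64)
O(K) = -2*K
(H + v)/(250 + O(12)) = (64 + 17/8)/(250 - 2*12) = 529/(8*(250 - 24)) = (529/8)/226 = (529/8)*(1/226) = 529/1808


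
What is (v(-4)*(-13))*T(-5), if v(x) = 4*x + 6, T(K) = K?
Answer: -650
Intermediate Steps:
v(x) = 6 + 4*x
(v(-4)*(-13))*T(-5) = ((6 + 4*(-4))*(-13))*(-5) = ((6 - 16)*(-13))*(-5) = -10*(-13)*(-5) = 130*(-5) = -650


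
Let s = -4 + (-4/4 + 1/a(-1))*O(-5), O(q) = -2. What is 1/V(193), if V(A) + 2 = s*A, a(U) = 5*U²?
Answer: -5/2326 ≈ -0.0021496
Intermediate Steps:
s = -12/5 (s = -4 + (-4/4 + 1/(5*(-1)²))*(-2) = -4 + (-4*¼ + 1/(5*1))*(-2) = -4 + (-1 + 1/5)*(-2) = -4 + (-1 + 1*(⅕))*(-2) = -4 + (-1 + ⅕)*(-2) = -4 - ⅘*(-2) = -4 + 8/5 = -12/5 ≈ -2.4000)
V(A) = -2 - 12*A/5
1/V(193) = 1/(-2 - 12/5*193) = 1/(-2 - 2316/5) = 1/(-2326/5) = -5/2326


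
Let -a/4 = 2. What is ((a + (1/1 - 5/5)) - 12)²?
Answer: 400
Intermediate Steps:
a = -8 (a = -4*2 = -8)
((a + (1/1 - 5/5)) - 12)² = ((-8 + (1/1 - 5/5)) - 12)² = ((-8 + (1*1 - 5*⅕)) - 12)² = ((-8 + (1 - 1)) - 12)² = ((-8 + 0) - 12)² = (-8 - 12)² = (-20)² = 400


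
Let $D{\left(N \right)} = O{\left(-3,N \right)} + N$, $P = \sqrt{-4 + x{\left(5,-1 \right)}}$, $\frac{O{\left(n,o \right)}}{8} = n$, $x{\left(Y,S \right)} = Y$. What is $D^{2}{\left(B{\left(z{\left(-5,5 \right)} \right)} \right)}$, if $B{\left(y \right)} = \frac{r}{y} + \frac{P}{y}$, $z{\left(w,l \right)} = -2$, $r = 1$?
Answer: $625$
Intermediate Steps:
$O{\left(n,o \right)} = 8 n$
$P = 1$ ($P = \sqrt{-4 + 5} = \sqrt{1} = 1$)
$B{\left(y \right)} = \frac{2}{y}$ ($B{\left(y \right)} = 1 \frac{1}{y} + 1 \frac{1}{y} = \frac{1}{y} + \frac{1}{y} = \frac{2}{y}$)
$D{\left(N \right)} = -24 + N$ ($D{\left(N \right)} = 8 \left(-3\right) + N = -24 + N$)
$D^{2}{\left(B{\left(z{\left(-5,5 \right)} \right)} \right)} = \left(-24 + \frac{2}{-2}\right)^{2} = \left(-24 + 2 \left(- \frac{1}{2}\right)\right)^{2} = \left(-24 - 1\right)^{2} = \left(-25\right)^{2} = 625$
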